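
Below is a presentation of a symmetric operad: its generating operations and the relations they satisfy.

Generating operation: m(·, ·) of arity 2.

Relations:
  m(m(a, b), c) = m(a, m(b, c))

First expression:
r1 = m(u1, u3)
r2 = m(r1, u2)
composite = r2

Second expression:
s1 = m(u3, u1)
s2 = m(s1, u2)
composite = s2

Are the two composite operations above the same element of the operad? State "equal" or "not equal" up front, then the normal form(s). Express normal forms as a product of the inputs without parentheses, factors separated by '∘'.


not equal; first: u1 ∘ u3 ∘ u2; second: u3 ∘ u1 ∘ u2

Reducing the first expression gives u1 ∘ u3 ∘ u2
Reducing the second expression gives u3 ∘ u1 ∘ u2
The forms do not match — not equal.


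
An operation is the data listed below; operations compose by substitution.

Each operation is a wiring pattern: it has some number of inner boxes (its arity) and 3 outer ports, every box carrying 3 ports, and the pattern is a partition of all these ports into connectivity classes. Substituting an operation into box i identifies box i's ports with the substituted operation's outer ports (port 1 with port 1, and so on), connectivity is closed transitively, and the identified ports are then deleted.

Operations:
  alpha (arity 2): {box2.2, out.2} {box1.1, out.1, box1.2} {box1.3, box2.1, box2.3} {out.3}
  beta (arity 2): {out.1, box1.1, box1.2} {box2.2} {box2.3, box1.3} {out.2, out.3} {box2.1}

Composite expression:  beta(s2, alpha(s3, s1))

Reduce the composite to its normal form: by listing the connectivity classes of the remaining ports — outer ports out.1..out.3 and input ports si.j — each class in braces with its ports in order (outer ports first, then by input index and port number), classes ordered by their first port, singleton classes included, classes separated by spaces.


{out.1, s2.1, s2.2} {out.2, out.3} {s1.1, s1.3, s3.3} {s1.2} {s2.3} {s3.1, s3.2}

Substituting into beta glues patterns; closure does the rest.
through alpha, on inputs (s3, s1): {out.1, s3.1, s3.2} {out.2, s1.2} {out.3} {s1.1, s1.3, s3.3} (out.j = stage outer ports)
through beta, on inputs (s2, s3, s1): {out.1, s2.1, s2.2} {out.2, out.3} {s1.1, s1.3, s3.3} {s1.2} {s2.3} {s3.1, s3.2} (out.j = stage outer ports)


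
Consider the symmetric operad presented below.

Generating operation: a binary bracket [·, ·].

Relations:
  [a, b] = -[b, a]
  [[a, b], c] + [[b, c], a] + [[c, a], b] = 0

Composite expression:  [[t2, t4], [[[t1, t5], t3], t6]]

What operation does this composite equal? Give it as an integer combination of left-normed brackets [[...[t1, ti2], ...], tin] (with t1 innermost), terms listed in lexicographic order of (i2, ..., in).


Skip Jacobi rewriting: expand, keep t1-initial words, read off terms.
Composite bracket: [[t2, t4], [[[t1, t5], t3], t6]]
The bracket unfolds into 32 signed words via [a, b] = ab - ba (2^5 = 32).
Words beginning with t1 determine it all:
  from t1t5t3t6t2t4, sign -1: term -[[[[[t1, t5], t3], t6], t2], t4]
  from t1t5t3t6t4t2, sign +1: term +[[[[[t1, t5], t3], t6], t4], t2]

-[[[[[t1, t5], t3], t6], t2], t4] + [[[[[t1, t5], t3], t6], t4], t2]


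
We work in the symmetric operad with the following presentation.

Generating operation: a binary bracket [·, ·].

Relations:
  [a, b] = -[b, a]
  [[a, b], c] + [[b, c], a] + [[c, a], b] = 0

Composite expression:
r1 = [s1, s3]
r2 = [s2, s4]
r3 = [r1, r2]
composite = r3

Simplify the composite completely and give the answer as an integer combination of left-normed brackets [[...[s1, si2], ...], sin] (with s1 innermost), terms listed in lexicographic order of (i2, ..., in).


[[[s1, s3], s2], s4] - [[[s1, s3], s4], s2]

Expand each bracket as ab - ba; the s1-initial words give the coefficients.
Composite bracket: [[s1, s3], [s2, s4]]
Expanding via [a, b] = ab - ba: 8 signed words (2^3 = 8).
Keep just the words that open with s1:
  word s1s3s2s4 has sign +1, contributing +[[[s1, s3], s2], s4]
  word s1s3s4s2 has sign -1, contributing -[[[s1, s3], s4], s2]


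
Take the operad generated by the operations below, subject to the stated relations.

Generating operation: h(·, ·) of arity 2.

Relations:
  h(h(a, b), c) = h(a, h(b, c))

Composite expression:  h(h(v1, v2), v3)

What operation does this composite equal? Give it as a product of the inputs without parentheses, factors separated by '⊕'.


The h-tree's shape is irrelevant; the v-reading-order decides.
h(v1, v2) collapses to v1 ⊕ v2
h(h(v1, v2), v3) collapses to v1 ⊕ v2 ⊕ v3

v1 ⊕ v2 ⊕ v3


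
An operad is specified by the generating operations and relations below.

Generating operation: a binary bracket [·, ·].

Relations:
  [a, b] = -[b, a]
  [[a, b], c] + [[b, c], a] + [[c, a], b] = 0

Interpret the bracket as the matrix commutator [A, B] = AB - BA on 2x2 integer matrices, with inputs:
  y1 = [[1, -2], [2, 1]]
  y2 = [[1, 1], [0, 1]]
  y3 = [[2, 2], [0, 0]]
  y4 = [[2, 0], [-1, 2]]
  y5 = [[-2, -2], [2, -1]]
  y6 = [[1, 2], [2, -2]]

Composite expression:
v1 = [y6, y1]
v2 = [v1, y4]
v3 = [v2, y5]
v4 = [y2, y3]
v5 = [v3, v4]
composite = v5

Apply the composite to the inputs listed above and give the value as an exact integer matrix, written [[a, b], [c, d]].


[[-80, -128], [0, 80]]

[y6, y1] = [[8, -6], [-6, -8]]
[[y6, y1], y4] = [[6, 0], [16, -6]]
[[[y6, y1], y4], y5] = [[32, -24], [-40, -32]]
[y2, y3] = [[0, -2], [0, 0]]
[[[[y6, y1], y4], y5], [y2, y3]] = [[-80, -128], [0, 80]]


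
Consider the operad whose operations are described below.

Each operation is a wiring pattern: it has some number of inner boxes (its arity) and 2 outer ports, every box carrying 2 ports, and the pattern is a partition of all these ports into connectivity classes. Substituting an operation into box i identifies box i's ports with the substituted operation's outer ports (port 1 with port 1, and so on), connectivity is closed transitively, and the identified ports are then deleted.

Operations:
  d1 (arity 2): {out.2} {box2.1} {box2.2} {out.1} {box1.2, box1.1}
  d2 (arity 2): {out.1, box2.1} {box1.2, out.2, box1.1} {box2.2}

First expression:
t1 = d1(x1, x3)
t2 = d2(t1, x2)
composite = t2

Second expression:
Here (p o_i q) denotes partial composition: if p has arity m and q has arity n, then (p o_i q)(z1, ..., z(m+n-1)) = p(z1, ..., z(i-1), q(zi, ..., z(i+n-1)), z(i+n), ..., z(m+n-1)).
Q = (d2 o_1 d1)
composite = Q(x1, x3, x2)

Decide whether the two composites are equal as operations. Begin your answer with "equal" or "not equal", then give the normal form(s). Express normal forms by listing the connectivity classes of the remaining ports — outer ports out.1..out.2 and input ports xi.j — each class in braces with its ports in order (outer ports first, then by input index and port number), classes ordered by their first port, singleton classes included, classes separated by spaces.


equal: each reduces to {out.1, x2.1} {out.2} {x1.1, x1.2} {x2.2} {x3.1} {x3.2}

The first composite normalizes to {out.1, x2.1} {out.2} {x1.1, x1.2} {x2.2} {x3.1} {x3.2}
The second composite normalizes to {out.1, x2.1} {out.2} {x1.1, x1.2} {x2.2} {x3.1} {x3.2}
One common form — equal.


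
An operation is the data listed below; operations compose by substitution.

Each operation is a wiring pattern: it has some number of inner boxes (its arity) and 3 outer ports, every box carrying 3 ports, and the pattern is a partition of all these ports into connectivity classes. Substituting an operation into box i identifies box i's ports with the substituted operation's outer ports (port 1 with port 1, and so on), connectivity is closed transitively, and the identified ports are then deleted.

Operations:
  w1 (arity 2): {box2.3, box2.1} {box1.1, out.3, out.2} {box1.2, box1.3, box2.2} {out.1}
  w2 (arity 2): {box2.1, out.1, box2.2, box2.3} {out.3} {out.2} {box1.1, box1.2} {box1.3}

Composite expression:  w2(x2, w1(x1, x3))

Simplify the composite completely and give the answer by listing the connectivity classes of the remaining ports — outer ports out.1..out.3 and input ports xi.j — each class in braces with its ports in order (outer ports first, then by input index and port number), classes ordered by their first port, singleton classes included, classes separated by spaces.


{out.1, x1.1} {out.2} {out.3} {x1.2, x1.3, x3.2} {x2.1, x2.2} {x2.3} {x3.1, x3.3}


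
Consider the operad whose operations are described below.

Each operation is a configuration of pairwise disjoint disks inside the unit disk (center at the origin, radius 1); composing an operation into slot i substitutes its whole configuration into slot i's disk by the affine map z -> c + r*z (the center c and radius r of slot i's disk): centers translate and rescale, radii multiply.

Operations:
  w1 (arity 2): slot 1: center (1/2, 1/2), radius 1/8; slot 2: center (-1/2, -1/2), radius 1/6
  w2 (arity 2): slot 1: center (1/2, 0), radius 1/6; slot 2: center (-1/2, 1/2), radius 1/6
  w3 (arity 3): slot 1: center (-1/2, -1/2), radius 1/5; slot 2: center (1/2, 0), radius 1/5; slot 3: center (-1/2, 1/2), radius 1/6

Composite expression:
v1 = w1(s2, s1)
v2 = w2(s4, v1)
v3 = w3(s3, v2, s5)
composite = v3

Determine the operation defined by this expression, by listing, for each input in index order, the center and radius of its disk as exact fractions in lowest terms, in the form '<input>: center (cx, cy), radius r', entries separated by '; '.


s1: center (23/60, 1/12), radius 1/180; s2: center (5/12, 7/60), radius 1/240; s3: center (-1/2, -1/2), radius 1/5; s4: center (3/5, 0), radius 1/30; s5: center (-1/2, 1/2), radius 1/6

Follow each s-input down from w3: c' goes to c + r*c', radius to r*r'.
input s3: applying the 1 nested substitution gives center (-1/2, -1/2), radius 1/5
input s4: applying the 2 nested substitutions gives center (3/5, 0), radius 1/30
input s2: applying the 3 nested substitutions gives center (5/12, 7/60), radius 1/240
input s1: applying the 3 nested substitutions gives center (23/60, 1/12), radius 1/180
input s5: applying the 1 nested substitution gives center (-1/2, 1/2), radius 1/6


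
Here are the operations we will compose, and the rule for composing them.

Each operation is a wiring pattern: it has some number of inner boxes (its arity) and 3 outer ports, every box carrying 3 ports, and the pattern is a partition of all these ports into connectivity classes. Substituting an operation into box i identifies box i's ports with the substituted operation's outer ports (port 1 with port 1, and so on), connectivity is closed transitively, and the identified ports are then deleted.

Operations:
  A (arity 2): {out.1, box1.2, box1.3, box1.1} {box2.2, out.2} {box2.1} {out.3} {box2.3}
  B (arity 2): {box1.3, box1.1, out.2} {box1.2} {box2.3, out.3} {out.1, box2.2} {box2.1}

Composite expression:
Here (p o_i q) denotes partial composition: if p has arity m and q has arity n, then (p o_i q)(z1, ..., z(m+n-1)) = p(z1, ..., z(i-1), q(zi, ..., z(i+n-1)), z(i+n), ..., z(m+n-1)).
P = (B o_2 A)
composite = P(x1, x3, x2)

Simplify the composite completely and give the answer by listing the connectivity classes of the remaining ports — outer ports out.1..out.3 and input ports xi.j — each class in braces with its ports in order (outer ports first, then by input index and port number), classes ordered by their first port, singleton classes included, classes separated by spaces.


{out.1, x2.2} {out.2, x1.1, x1.3} {out.3} {x1.2} {x2.1} {x2.3} {x3.1, x3.2, x3.3}

Two ports join when wires chain via B-identified ports.
stage A: inputs (x3, x2), connectivity {out.1, x3.1, x3.2, x3.3} {out.2, x2.2} {out.3} {x2.1} {x2.3}, out.j its boundary
stage B: inputs (x1, x3, x2), connectivity {out.1, x2.2} {out.2, x1.1, x1.3} {out.3} {x1.2} {x2.1} {x2.3} {x3.1, x3.2, x3.3}, out.j its boundary


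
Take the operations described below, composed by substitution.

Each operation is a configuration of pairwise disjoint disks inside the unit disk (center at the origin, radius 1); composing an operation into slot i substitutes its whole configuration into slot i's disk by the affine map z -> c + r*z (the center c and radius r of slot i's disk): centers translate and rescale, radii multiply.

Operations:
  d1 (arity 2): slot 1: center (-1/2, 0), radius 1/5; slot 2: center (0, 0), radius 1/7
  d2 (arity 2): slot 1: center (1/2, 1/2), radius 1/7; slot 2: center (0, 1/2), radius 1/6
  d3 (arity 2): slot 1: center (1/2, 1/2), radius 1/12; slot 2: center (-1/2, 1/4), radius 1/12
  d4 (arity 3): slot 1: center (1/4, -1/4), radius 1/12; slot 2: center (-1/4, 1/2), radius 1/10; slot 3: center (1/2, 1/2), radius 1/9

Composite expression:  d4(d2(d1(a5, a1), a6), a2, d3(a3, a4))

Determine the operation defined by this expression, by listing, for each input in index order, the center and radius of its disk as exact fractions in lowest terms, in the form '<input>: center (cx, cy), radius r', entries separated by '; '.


a1: center (7/24, -5/24), radius 1/588; a2: center (-1/4, 1/2), radius 1/10; a3: center (5/9, 5/9), radius 1/108; a4: center (4/9, 19/36), radius 1/108; a5: center (2/7, -5/24), radius 1/420; a6: center (1/4, -5/24), radius 1/72

Only the slot chain above each a matters under d4; compose those maps.
a5: after 3 affine steps, its disk has center (2/7, -5/24), radius 1/420
a1: after 3 affine steps, its disk has center (7/24, -5/24), radius 1/588
a6: after 2 affine steps, its disk has center (1/4, -5/24), radius 1/72
a2: after 1 affine step, its disk has center (-1/4, 1/2), radius 1/10
a3: after 2 affine steps, its disk has center (5/9, 5/9), radius 1/108
a4: after 2 affine steps, its disk has center (4/9, 19/36), radius 1/108


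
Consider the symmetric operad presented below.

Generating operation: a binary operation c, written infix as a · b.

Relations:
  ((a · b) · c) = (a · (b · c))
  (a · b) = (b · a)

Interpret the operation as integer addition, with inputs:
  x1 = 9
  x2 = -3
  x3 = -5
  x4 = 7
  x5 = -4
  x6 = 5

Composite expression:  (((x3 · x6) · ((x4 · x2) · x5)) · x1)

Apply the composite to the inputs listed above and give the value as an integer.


9

(x3 · x6) = 0
(x4 · x2) = 4
((x4 · x2) · x5) = 0
((x3 · x6) · ((x4 · x2) · x5)) = 0
(((x3 · x6) · ((x4 · x2) · x5)) · x1) = 9


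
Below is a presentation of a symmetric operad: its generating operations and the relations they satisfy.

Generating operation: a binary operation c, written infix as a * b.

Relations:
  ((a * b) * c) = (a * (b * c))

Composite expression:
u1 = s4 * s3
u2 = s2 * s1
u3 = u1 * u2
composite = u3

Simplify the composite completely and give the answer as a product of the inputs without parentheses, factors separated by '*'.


The c-tree's shape is irrelevant; the s-reading-order decides.
(s4 * s3) spells out as s4 * s3
(s2 * s1) spells out as s2 * s1
((s4 * s3) * (s2 * s1)) spells out as s4 * s3 * s2 * s1

s4 * s3 * s2 * s1


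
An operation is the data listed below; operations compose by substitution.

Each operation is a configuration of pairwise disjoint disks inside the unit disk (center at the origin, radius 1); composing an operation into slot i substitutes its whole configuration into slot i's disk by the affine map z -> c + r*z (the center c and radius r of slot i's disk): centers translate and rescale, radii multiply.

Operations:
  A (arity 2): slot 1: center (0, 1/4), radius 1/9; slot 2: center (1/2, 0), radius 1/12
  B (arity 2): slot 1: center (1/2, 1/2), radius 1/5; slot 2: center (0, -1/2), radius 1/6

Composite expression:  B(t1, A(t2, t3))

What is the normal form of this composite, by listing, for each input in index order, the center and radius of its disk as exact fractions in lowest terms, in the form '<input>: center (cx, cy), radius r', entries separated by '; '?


Nesting under B composes maps z -> c + r*z down each t-path.
tracing t1 down its 1-map path: center (1/2, 1/2), radius 1/5
tracing t2 down its 2-map path: center (0, -11/24), radius 1/54
tracing t3 down its 2-map path: center (1/12, -1/2), radius 1/72

t1: center (1/2, 1/2), radius 1/5; t2: center (0, -11/24), radius 1/54; t3: center (1/12, -1/2), radius 1/72


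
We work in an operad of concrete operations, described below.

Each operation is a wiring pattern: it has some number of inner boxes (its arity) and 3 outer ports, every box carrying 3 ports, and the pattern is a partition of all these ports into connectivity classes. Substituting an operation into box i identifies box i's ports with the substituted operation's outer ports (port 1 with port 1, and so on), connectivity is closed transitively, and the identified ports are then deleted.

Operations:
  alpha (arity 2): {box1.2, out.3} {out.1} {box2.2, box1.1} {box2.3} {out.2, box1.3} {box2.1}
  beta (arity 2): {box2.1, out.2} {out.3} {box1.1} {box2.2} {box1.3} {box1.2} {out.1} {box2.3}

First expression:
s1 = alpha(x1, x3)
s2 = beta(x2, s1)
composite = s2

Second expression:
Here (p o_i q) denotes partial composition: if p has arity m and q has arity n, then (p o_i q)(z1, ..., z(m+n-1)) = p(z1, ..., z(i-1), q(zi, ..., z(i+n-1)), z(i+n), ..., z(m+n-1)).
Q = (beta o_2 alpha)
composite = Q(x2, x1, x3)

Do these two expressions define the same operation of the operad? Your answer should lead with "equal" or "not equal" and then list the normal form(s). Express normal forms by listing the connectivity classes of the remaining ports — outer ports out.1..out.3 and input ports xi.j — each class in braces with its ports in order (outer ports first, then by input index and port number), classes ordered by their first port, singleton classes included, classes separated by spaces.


equal: each reduces to {out.1} {out.2} {out.3} {x1.1, x3.2} {x1.2} {x1.3} {x2.1} {x2.2} {x2.3} {x3.1} {x3.3}

Normal form of the first expression: {out.1} {out.2} {out.3} {x1.1, x3.2} {x1.2} {x1.3} {x2.1} {x2.2} {x2.3} {x3.1} {x3.3}
Normal form of the second expression: {out.1} {out.2} {out.3} {x1.1, x3.2} {x1.2} {x1.3} {x2.1} {x2.2} {x2.3} {x3.1} {x3.3}
The forms coincide; equal.


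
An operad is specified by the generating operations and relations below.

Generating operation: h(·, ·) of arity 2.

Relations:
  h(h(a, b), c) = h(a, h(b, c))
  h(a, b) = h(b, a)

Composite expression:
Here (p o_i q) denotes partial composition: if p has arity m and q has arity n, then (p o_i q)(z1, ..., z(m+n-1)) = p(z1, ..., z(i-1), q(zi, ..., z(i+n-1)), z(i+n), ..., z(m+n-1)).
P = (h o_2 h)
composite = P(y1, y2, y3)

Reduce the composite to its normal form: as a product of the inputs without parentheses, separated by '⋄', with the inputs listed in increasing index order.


y1 ⋄ y2 ⋄ y3


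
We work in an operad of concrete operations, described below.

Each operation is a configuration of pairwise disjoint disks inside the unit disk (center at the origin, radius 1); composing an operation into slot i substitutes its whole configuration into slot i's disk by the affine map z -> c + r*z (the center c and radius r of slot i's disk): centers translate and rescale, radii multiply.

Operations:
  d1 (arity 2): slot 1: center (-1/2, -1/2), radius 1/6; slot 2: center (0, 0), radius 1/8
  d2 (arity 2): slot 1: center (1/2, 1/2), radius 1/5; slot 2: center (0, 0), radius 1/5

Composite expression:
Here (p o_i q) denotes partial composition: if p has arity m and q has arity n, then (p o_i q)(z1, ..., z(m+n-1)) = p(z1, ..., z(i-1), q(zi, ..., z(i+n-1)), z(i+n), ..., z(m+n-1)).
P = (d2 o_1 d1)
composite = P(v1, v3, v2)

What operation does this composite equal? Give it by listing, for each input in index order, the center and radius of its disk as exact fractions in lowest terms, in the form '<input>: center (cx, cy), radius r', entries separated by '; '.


Follow each v-input down from d2: c' goes to c + r*c', radius to r*r'.
input v1: composing its 2 substitution steps yields center (2/5, 2/5), radius 1/30
input v3: composing its 2 substitution steps yields center (1/2, 1/2), radius 1/40
input v2: composing its 1 substitution step yields center (0, 0), radius 1/5

v1: center (2/5, 2/5), radius 1/30; v2: center (0, 0), radius 1/5; v3: center (1/2, 1/2), radius 1/40


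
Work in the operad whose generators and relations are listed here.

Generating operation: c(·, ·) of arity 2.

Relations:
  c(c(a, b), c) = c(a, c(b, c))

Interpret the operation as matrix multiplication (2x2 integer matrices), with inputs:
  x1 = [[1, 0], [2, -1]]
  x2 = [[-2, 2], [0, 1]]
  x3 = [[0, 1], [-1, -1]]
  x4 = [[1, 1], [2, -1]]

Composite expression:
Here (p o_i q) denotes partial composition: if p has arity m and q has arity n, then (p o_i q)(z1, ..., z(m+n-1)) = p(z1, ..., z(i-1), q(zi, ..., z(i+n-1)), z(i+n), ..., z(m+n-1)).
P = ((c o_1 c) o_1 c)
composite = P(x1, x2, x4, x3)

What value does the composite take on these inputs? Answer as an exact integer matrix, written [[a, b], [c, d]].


c(x1, x2) = [[-2, 2], [-4, 3]]
c(c(x1, x2), x4) = [[2, -4], [2, -7]]
c(c(c(x1, x2), x4), x3) = [[4, 6], [7, 9]]

[[4, 6], [7, 9]]


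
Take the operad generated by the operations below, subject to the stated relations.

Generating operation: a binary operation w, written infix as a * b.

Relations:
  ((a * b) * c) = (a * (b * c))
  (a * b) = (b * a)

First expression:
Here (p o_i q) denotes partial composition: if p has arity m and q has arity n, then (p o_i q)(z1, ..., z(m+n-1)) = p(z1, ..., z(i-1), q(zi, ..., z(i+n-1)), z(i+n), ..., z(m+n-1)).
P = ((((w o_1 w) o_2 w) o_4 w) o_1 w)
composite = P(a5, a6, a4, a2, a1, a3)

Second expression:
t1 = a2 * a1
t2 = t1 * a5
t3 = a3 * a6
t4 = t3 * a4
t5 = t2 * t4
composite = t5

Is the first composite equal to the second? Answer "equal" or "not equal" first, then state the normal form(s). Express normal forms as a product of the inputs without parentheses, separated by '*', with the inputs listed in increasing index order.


equal; both compose to a1 * a2 * a3 * a4 * a5 * a6

Normal form of the first expression: a1 * a2 * a3 * a4 * a5 * a6
Normal form of the second expression: a1 * a2 * a3 * a4 * a5 * a6
The normal forms match — equal.


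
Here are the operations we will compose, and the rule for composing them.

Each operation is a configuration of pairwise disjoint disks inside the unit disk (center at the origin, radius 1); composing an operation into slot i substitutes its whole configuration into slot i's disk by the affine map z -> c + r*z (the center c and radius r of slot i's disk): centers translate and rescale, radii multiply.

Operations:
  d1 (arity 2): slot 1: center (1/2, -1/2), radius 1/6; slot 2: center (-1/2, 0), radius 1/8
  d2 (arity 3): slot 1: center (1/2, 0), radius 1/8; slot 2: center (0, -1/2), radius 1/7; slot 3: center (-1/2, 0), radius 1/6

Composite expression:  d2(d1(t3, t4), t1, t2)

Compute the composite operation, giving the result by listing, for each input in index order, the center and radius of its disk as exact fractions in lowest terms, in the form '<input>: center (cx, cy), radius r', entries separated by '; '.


t1: center (0, -1/2), radius 1/7; t2: center (-1/2, 0), radius 1/6; t3: center (9/16, -1/16), radius 1/48; t4: center (7/16, 0), radius 1/64

Only the slot chain above each t matters under d2; compose those maps.
t3 passes through 2 substitutions, ending at center (9/16, -1/16), radius 1/48
t4 passes through 2 substitutions, ending at center (7/16, 0), radius 1/64
t1 passes through 1 substitution, ending at center (0, -1/2), radius 1/7
t2 passes through 1 substitution, ending at center (-1/2, 0), radius 1/6


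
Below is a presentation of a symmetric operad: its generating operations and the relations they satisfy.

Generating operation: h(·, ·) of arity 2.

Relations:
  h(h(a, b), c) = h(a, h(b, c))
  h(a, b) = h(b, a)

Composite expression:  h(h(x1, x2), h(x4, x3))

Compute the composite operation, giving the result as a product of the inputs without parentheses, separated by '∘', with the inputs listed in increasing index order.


x1 ∘ x2 ∘ x3 ∘ x4

Shape and order are irrelevant to h; the x-input set decides.
h(x1, x2) linearizes to x1 ∘ x2
h(x4, x3) linearizes to x4 ∘ x3
h(h(x1, x2), h(x4, x3)) linearizes to x1 ∘ x2 ∘ x4 ∘ x3
rearranged into index order: x1 ∘ x2 ∘ x3 ∘ x4


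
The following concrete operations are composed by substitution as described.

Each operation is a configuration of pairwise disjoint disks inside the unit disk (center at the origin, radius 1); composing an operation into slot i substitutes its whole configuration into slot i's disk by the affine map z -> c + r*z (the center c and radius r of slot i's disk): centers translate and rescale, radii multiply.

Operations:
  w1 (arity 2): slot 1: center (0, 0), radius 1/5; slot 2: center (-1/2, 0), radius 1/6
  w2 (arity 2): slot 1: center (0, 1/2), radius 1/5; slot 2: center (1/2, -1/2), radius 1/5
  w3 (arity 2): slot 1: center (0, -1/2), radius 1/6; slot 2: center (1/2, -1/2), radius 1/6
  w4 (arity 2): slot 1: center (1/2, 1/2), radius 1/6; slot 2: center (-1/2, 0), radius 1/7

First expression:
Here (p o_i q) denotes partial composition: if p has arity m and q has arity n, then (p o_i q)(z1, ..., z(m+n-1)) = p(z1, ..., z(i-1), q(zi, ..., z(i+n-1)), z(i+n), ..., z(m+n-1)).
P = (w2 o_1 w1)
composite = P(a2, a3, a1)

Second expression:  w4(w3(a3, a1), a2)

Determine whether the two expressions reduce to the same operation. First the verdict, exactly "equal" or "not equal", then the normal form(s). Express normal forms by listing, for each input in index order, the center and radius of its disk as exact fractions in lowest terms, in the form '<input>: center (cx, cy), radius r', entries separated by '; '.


not equal — first a1: center (1/2, -1/2), radius 1/5; a2: center (0, 1/2), radius 1/25; a3: center (-1/10, 1/2), radius 1/30, second a1: center (7/12, 5/12), radius 1/36; a2: center (-1/2, 0), radius 1/7; a3: center (1/2, 5/12), radius 1/36

The first expression reduces to a1: center (1/2, -1/2), radius 1/5; a2: center (0, 1/2), radius 1/25; a3: center (-1/10, 1/2), radius 1/30
The second expression reduces to a1: center (7/12, 5/12), radius 1/36; a2: center (-1/2, 0), radius 1/7; a3: center (1/2, 5/12), radius 1/36
The forms do not match — not equal.


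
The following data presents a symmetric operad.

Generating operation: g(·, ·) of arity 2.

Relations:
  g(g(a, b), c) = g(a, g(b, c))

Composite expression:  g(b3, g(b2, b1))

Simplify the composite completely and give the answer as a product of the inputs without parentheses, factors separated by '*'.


b3 * b2 * b1

Under associativity of g, the answer is the b's in reading order.
g(b2, b1) spells out as b2 * b1
g(b3, g(b2, b1)) spells out as b3 * b2 * b1


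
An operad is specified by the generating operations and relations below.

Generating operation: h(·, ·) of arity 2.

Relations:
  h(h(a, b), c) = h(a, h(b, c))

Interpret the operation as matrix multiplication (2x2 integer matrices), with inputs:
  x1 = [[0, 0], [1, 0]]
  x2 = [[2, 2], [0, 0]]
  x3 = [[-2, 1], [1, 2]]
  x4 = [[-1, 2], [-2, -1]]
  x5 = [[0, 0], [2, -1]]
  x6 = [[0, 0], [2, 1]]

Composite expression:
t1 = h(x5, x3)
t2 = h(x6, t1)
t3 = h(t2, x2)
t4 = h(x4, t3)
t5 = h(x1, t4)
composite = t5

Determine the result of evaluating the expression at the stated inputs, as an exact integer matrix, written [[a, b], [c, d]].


h(x5, x3) = [[0, 0], [-5, 0]]
h(x6, h(x5, x3)) = [[0, 0], [-5, 0]]
h(h(x6, h(x5, x3)), x2) = [[0, 0], [-10, -10]]
h(x4, h(h(x6, h(x5, x3)), x2)) = [[-20, -20], [10, 10]]
h(x1, h(x4, h(h(x6, h(x5, x3)), x2))) = [[0, 0], [-20, -20]]

[[0, 0], [-20, -20]]


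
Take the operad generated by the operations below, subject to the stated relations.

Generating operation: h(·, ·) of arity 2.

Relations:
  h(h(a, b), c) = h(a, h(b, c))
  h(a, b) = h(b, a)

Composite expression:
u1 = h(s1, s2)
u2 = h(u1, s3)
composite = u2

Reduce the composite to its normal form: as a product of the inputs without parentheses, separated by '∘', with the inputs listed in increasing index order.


Both nesting and order wash out for h; what remains is which s's occur.
h(s1, s2) flattens to s1 ∘ s2
h(h(s1, s2), s3) flattens to s1 ∘ s2 ∘ s3
rearranged into index order: s1 ∘ s2 ∘ s3

s1 ∘ s2 ∘ s3


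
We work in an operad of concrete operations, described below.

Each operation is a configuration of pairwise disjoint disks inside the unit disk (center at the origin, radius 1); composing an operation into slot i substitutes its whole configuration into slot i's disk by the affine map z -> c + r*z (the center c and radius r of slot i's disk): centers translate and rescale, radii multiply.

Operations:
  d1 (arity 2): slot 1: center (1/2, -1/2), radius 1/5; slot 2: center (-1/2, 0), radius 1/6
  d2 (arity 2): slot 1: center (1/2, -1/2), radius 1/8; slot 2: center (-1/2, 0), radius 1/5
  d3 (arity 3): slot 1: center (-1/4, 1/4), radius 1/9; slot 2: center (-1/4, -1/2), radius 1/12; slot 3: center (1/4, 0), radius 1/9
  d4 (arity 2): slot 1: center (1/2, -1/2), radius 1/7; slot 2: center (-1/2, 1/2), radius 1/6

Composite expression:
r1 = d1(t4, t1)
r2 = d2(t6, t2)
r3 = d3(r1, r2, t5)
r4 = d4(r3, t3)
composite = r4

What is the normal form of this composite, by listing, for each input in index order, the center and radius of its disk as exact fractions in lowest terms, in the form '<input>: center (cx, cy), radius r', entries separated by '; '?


Below d4, radii multiply path by path; the t-disk centers shift.
for t4, the 3-step affine chain lands on center (17/36, -17/36), radius 1/315
for t1, the 3-step affine chain lands on center (115/252, -13/28), radius 1/378
for t6, the 3-step affine chain lands on center (79/168, -97/168), radius 1/672
for t2, the 3-step affine chain lands on center (11/24, -4/7), radius 1/420
for t5, the 2-step affine chain lands on center (15/28, -1/2), radius 1/63
for t3, the 1-step affine chain lands on center (-1/2, 1/2), radius 1/6

t1: center (115/252, -13/28), radius 1/378; t2: center (11/24, -4/7), radius 1/420; t3: center (-1/2, 1/2), radius 1/6; t4: center (17/36, -17/36), radius 1/315; t5: center (15/28, -1/2), radius 1/63; t6: center (79/168, -97/168), radius 1/672


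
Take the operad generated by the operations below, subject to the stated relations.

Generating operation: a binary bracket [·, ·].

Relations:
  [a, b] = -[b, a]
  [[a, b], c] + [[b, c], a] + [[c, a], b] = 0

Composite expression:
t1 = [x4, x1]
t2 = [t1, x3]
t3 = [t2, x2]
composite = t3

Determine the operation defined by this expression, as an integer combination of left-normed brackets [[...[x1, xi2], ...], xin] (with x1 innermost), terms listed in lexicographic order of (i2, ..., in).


Left-normed coefficients sit on the x1-initial expansion words.
Composite bracket: [[[x4, x1], x3], x2]
The bracket unfolds into 8 signed words via [a, b] = ab - ba (2^3 = 8).
Collect the words opening with x1:
  x1x4x3x2 (sign -1) contributes -[[[x1, x4], x3], x2]

-[[[x1, x4], x3], x2]


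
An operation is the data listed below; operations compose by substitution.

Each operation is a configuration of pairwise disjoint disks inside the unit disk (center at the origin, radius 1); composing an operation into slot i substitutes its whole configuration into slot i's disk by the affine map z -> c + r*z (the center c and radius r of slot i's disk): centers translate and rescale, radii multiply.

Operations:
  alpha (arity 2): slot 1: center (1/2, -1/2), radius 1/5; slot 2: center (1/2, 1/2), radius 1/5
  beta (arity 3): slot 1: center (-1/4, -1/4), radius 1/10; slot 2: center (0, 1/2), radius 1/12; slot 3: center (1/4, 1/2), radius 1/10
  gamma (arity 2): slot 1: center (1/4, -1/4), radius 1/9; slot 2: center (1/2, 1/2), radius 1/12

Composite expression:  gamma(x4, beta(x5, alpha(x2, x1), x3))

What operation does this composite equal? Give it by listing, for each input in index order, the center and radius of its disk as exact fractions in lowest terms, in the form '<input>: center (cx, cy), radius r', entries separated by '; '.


Only the slot chain above each x matters under gamma; compose those maps.
x4 passes through 1 substitution, ending at center (1/4, -1/4), radius 1/9
x5 passes through 2 substitutions, ending at center (23/48, 23/48), radius 1/120
x2 passes through 3 substitutions, ending at center (145/288, 155/288), radius 1/720
x1 passes through 3 substitutions, ending at center (145/288, 157/288), radius 1/720
x3 passes through 2 substitutions, ending at center (25/48, 13/24), radius 1/120

x1: center (145/288, 157/288), radius 1/720; x2: center (145/288, 155/288), radius 1/720; x3: center (25/48, 13/24), radius 1/120; x4: center (1/4, -1/4), radius 1/9; x5: center (23/48, 23/48), radius 1/120


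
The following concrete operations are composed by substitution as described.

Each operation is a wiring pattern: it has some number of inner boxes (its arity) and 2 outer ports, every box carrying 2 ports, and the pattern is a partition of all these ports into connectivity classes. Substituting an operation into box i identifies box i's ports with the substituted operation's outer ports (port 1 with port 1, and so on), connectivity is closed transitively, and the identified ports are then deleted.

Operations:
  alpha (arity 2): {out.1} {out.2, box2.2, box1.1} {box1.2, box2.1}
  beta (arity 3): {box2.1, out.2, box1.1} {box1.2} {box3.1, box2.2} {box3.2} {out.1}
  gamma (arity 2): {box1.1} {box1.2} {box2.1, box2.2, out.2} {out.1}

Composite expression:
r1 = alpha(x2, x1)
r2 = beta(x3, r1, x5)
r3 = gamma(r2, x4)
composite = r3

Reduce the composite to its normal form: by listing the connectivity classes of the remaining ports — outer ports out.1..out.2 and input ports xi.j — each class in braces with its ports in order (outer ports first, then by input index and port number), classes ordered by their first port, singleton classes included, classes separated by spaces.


After gluing at gamma, chains via deleted ports link the x-ports.
after alpha, the pattern on (x2, x1) reads {out.1} {out.2, x1.2, x2.1} {x1.1, x2.2} (out.j = its outer ports)
after beta, the pattern on (x3, x2, x1, x5) reads {out.1} {out.2, x3.1} {x1.1, x2.2} {x1.2, x2.1, x5.1} {x3.2} {x5.2} (out.j = its outer ports)
after gamma, the pattern on (x3, x2, x1, x5, x4) reads {out.1} {out.2, x4.1, x4.2} {x1.1, x2.2} {x1.2, x2.1, x5.1} {x3.1} {x3.2} {x5.2} (out.j = its outer ports)

{out.1} {out.2, x4.1, x4.2} {x1.1, x2.2} {x1.2, x2.1, x5.1} {x3.1} {x3.2} {x5.2}


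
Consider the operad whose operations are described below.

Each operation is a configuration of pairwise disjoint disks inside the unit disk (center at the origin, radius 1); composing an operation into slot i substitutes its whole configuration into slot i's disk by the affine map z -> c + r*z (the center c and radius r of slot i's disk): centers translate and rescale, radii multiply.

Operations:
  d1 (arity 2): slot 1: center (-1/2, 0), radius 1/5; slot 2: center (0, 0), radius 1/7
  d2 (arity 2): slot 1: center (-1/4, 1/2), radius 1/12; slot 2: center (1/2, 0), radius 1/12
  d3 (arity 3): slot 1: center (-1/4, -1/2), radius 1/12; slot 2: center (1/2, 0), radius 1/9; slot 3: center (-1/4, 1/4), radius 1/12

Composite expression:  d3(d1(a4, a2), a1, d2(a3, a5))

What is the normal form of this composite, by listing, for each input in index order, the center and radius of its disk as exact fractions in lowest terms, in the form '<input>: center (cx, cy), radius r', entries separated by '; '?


a1: center (1/2, 0), radius 1/9; a2: center (-1/4, -1/2), radius 1/84; a3: center (-13/48, 7/24), radius 1/144; a4: center (-7/24, -1/2), radius 1/60; a5: center (-5/24, 1/4), radius 1/144

Each a-disk chains the slot maps above it in d3; radii multiply.
for a4, the 2-step affine chain lands on center (-7/24, -1/2), radius 1/60
for a2, the 2-step affine chain lands on center (-1/4, -1/2), radius 1/84
for a1, the 1-step affine chain lands on center (1/2, 0), radius 1/9
for a3, the 2-step affine chain lands on center (-13/48, 7/24), radius 1/144
for a5, the 2-step affine chain lands on center (-5/24, 1/4), radius 1/144


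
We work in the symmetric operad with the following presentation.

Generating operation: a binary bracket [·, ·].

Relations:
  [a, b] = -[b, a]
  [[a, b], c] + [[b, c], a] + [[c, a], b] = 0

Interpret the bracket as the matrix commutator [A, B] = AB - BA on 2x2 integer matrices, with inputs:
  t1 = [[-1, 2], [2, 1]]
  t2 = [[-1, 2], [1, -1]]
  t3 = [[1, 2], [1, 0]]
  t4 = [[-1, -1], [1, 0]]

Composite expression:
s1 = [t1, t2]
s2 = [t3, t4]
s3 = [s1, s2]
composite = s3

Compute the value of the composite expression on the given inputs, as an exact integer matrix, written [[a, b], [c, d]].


[[6, 20], [4, -6]]

[t1, t2] = [[-2, -4], [2, 2]]
[t3, t4] = [[3, 1], [-2, -3]]
[[t1, t2], [t3, t4]] = [[6, 20], [4, -6]]


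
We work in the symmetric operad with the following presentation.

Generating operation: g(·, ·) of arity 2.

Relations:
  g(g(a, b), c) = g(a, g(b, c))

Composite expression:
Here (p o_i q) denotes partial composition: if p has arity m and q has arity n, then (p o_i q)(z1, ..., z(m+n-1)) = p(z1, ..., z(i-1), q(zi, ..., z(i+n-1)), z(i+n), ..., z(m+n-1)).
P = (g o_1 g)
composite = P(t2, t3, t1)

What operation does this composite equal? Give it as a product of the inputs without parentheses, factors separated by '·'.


t2 · t3 · t1


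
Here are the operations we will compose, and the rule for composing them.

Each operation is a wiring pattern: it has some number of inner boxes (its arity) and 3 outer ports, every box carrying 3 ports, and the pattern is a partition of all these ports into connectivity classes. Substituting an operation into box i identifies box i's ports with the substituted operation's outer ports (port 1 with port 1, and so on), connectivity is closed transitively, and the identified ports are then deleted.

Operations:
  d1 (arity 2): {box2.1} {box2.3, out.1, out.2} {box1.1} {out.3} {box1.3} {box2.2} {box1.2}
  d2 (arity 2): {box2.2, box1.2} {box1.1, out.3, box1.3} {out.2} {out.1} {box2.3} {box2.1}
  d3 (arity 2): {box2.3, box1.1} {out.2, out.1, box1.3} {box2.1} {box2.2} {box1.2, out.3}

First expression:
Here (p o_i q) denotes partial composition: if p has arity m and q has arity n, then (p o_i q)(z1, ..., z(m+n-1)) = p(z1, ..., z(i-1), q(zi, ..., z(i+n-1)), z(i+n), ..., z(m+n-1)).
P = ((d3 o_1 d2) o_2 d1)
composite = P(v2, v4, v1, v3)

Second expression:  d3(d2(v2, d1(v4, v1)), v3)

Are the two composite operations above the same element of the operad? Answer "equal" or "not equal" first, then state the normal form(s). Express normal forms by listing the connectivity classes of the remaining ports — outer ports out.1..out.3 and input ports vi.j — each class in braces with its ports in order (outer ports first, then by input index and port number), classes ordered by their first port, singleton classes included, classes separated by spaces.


equal — both sides give {out.1, out.2, v2.1, v2.3} {out.3} {v1.1} {v1.2} {v1.3, v2.2} {v3.1} {v3.2} {v3.3} {v4.1} {v4.2} {v4.3}

In normal form, the first expression is {out.1, out.2, v2.1, v2.3} {out.3} {v1.1} {v1.2} {v1.3, v2.2} {v3.1} {v3.2} {v3.3} {v4.1} {v4.2} {v4.3}
In normal form, the second expression is {out.1, out.2, v2.1, v2.3} {out.3} {v1.1} {v1.2} {v1.3, v2.2} {v3.1} {v3.2} {v3.3} {v4.1} {v4.2} {v4.3}
The forms coincide; equal.


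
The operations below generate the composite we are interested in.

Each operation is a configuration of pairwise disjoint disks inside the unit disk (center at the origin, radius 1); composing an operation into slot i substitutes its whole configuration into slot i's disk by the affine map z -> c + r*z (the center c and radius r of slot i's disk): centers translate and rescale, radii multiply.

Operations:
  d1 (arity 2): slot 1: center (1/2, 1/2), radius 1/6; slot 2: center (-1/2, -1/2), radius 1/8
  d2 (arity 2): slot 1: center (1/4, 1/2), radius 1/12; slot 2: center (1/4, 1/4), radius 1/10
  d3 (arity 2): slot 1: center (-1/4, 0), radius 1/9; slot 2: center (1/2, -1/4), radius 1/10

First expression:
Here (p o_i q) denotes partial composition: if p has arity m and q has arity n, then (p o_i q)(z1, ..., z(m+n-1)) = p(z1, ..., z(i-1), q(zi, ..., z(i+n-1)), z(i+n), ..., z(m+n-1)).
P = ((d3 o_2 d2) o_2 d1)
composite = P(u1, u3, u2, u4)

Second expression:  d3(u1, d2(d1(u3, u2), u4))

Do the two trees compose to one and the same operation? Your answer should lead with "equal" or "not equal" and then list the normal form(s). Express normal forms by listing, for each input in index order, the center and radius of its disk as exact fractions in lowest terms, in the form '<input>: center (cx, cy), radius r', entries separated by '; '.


equal: each reduces to u1: center (-1/4, 0), radius 1/9; u2: center (25/48, -49/240), radius 1/960; u3: center (127/240, -47/240), radius 1/720; u4: center (21/40, -9/40), radius 1/100

Reducing the first expression gives u1: center (-1/4, 0), radius 1/9; u2: center (25/48, -49/240), radius 1/960; u3: center (127/240, -47/240), radius 1/720; u4: center (21/40, -9/40), radius 1/100
Reducing the second expression gives u1: center (-1/4, 0), radius 1/9; u2: center (25/48, -49/240), radius 1/960; u3: center (127/240, -47/240), radius 1/720; u4: center (21/40, -9/40), radius 1/100
The normal forms match — equal.
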